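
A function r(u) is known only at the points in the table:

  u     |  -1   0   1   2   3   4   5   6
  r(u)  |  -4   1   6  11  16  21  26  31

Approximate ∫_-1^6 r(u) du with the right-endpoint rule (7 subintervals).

Δu = 1.
Sum = 1·[1 + 6 + 11 + 16 + 21 + 26 + 31] = 112.

112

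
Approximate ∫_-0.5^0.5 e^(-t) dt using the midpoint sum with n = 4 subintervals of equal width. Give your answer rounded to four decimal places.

Δt = (0.5 − (-0.5))/4 = 0.25.
Midpoints: -0.375, -0.125, 0.125, 0.375.
f(-0.375) ≈ 1.4550, f(-0.125) ≈ 1.1331, f(0.125) ≈ 0.8825, f(0.375) ≈ 0.6873.
Sum = Δt · [f(-0.375) + f(-0.125) + f(0.125) + f(0.375)].
Sum ≈ 1.0395.

1.0395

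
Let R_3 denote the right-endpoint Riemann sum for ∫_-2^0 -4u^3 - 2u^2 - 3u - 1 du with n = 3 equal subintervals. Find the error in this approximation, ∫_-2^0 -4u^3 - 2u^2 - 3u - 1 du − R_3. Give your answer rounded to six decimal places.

8.518519

Exact integral: ∫_-2^0 f(u) du ≈ 14.66666667.
R_3 ≈ 6.14814815.
Error ≈ 14.66666667 − 6.14814815 ≈ 8.518519.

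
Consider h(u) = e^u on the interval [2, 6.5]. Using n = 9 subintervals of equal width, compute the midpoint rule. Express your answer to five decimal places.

Δu = (6.5 − 2)/9 = 0.5.
Midpoints: 2.25, 2.75, 3.25, 3.75, 4.25, 4.75, 5.25, 5.75, 6.25.
h(2.25) ≈ 9.48774, h(2.75) ≈ 15.64263, h(3.25) ≈ 25.79034, h(3.75) ≈ 42.52108, h(4.25) ≈ 70.10541, h(4.75) ≈ 115.58428, h(5.25) ≈ 190.56627, h(5.75) ≈ 314.19066, h(6.25) ≈ 518.01282.
Sum = Δu · [h(2.25) + h(2.75) + h(3.25) + ...].
Sum ≈ 650.95062.

650.95062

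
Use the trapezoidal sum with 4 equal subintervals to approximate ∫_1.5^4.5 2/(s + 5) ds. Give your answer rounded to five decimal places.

Δs = (4.5 − 1.5)/4 = 0.75.
f(1.5) = 4/13, f(2.25) = 8/29, f(3) = 0.25, f(3.75) = 8/35, f(4.5) = 4/19.
T_4 = (Δs/2)·[f(s_0) + 2f(s_1) + 2f(s_2) + 2f(s_3) + f(s_4)].
Sum ≈ 0.76016.

0.76016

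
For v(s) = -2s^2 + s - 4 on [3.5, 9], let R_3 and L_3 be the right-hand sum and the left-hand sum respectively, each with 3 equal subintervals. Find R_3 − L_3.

R_3 ≈ -572.20370.
L_3 ≈ -330.20370.
R_3 − L_3 = -242.

-242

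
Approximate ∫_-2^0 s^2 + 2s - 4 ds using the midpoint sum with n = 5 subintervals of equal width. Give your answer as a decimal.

Δs = (0 − (-2))/5 = 0.4.
Midpoints: -1.8, -1.4, -1, -0.6, -0.2.
f(-1.8) = -4.36, f(-1.4) = -4.84, f(-1) = -5, f(-0.6) = -4.84, f(-0.2) = -4.36.
Sum = Δs · [f(-1.8) + f(-1.4) + f(-1) + f(-0.6) + f(-0.2)].
Sum = -9.36.

-9.36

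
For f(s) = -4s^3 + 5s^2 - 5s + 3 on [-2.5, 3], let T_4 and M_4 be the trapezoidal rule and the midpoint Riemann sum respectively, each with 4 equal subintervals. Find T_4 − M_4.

T_4 = 42.1953125.
M_4 = 36.99609375.
T_4 − M_4 = 5.19921875.

5.19921875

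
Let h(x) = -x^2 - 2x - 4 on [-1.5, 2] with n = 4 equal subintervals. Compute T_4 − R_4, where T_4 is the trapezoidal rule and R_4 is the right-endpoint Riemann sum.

T_4 = -19.98828125.
R_4 = -23.81640625.
T_4 − R_4 = 3.828125.

3.828125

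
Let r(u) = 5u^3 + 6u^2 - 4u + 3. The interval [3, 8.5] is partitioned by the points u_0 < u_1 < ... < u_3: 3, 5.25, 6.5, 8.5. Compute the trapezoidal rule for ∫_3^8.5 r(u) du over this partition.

7805.57421875

Subinterval widths: 2.25, 1.25, 2.
r(3) = 180, r(5.25) = 870.890625, r(6.5) = 1603.625, r(8.5) = 3473.125.
On each subinterval the trapezoid contributes (Δu_i/2)·[r(u_{i-1}) + r(u_i)].
Sum = 7805.57421875.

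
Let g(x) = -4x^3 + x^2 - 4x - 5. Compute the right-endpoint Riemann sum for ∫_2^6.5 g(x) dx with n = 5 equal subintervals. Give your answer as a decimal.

-2280.375

Δx = (6.5 − 2)/5 = 0.9.
Right endpoints: 2.9, 3.8, 4.7, 5.6, 6.5.
g(2.9) = -105.746, g(3.8) = -225.248, g(4.7) = -417.002, g(5.6) = -698.504, g(6.5) = -1087.25.
Sum = Δx · [g(2.9) + g(3.8) + g(4.7) + g(5.6) + g(6.5)].
Sum = -2280.375.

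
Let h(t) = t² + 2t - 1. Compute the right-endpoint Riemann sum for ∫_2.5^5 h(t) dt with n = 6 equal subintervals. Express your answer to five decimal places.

57.72859

Δt = (5 − 2.5)/6 = 5/12.
Right endpoints: 35/12, 10/3, 3.75, 25/6, 55/12, 5.
h(35/12) = 1921/144, h(10/3) = 151/9, h(3.75) = 20.5625, h(25/6) = 889/36, h(55/12) = 4201/144, h(5) = 34.
Sum = Δt · [h(35/12) + h(10/3) + h(3.75) + ...].
Sum ≈ 57.72859.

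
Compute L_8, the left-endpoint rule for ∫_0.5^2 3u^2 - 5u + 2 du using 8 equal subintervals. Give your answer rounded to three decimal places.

1.175

Δu = (2 − 0.5)/8 = 0.1875.
Left endpoints: 0.5, 0.6875, 0.875, 1.0625, 1.25, 1.4375, 1.625, 1.8125.
f(0.5) = 0.25, f(0.6875) = -0.01953125, f(0.875) = -0.078125, f(1.0625) = 0.07421875, f(1.25) = 0.4375, f(1.4375) = 1.01171875, f(1.625) = 1.796875, f(1.8125) = 2.79296875.
Sum = Δu · [f(0.5) + f(0.6875) + f(0.875) + ...].
Sum ≈ 1.175.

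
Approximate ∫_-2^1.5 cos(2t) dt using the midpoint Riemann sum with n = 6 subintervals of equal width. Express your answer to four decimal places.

-0.3260

Δt = (1.5 − (-2))/6 = 7/12.
Midpoints: -41/24, -1.125, -13/24, 1/24, 0.625, 29/24.
f(-41/24) ≈ -0.9624, f(-1.125) ≈ -0.6282, f(-13/24) ≈ 0.4684, f(1/24) ≈ 0.9965, f(0.625) ≈ 0.3153, f(29/24) ≈ -0.7485.
Sum = Δt · [f(-41/24) + f(-1.125) + f(-13/24) + ...].
Sum ≈ -0.3260.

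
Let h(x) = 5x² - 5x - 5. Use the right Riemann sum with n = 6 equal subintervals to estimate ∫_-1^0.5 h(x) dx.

Δx = (0.5 − (-1))/6 = 0.25.
Right endpoints: -0.75, -0.5, -0.25, 0, 0.25, 0.5.
h(-0.75) = 1.5625, h(-0.5) = -1.25, h(-0.25) = -3.4375, h(0) = -5, h(0.25) = -5.9375, h(0.5) = -6.25.
Sum = Δx · [h(-0.75) + h(-0.5) + h(-0.25) + ...].
Sum = -5.078125.

-5.078125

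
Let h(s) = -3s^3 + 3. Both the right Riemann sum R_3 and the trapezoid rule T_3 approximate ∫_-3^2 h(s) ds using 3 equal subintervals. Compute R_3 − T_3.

R_3 ≈ -13.33333.
T_3 ≈ 74.16667.
R_3 − T_3 = -87.5.

-87.5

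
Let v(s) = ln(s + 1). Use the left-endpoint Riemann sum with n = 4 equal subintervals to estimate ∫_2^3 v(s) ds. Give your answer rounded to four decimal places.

Δs = (3 − 2)/4 = 0.25.
Left endpoints: 2, 2.25, 2.5, 2.75.
v(2) ≈ 1.0986, v(2.25) ≈ 1.1787, v(2.5) ≈ 1.2528, v(2.75) ≈ 1.3218.
Sum = Δs · [v(2) + v(2.25) + v(2.5) + v(2.75)].
Sum ≈ 1.2129.

1.2129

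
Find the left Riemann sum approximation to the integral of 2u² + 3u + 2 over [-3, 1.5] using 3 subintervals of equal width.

22.5

Δu = (1.5 − (-3))/3 = 1.5.
Left endpoints: -3, -1.5, 0.
f(-3) = 11, f(-1.5) = 2, f(0) = 2.
Sum = Δu · [f(-3) + f(-1.5) + f(0)].
Sum = 22.5.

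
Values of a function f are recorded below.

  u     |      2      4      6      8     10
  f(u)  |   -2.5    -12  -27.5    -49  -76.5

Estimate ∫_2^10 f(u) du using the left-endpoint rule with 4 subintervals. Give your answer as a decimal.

Δu = 2.
Sum = 2·[(-2.5) + (-12) + (-27.5) + (-49)] = -182.

-182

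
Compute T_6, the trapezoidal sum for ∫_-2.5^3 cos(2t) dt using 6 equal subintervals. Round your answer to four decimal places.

Δt = (3 − (-2.5))/6 = 11/12.
f(-2.5) ≈ 0.2837, f(-19/12) ≈ -0.9997, f(-2/3) ≈ 0.2352, f(0.25) ≈ 0.8776, f(7/6) ≈ -0.6908, f(25/12) ≈ -0.5190, f(3) ≈ 0.9602.
T_6 = (Δt/2)·[f(t_0) + 2f(t_1) + ... + 2f(t_{5}) + f(t_6)].
Sum ≈ -0.4352.

-0.4352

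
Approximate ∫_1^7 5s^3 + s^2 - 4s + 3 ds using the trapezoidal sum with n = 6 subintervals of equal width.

Δs = (7 − 1)/6 = 1.
f(1) = 5, f(2) = 39, f(3) = 135, f(4) = 323, f(5) = 633, f(6) = 1095, f(7) = 1739.
T_6 = (Δs/2)·[f(s_0) + 2f(s_1) + ... + 2f(s_{5}) + f(s_6)].
Sum = 3097.

3097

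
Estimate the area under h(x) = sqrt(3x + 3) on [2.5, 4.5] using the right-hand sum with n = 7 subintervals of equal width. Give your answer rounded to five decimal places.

7.44995

Δx = (4.5 − 2.5)/7 = 2/7.
Right endpoints: 39/14, 43/14, 47/14, 51/14, 55/14, 59/14, 4.5.
h(39/14) ≈ 3.37004, h(43/14) ≈ 3.49489, h(47/14) ≈ 3.61544, h(51/14) ≈ 3.73210, h(55/14) ≈ 3.84522, h(59/14) ≈ 3.95511, h(4.5) ≈ 4.06202.
Sum = Δx · [h(39/14) + h(43/14) + h(47/14) + ...].
Sum ≈ 7.44995.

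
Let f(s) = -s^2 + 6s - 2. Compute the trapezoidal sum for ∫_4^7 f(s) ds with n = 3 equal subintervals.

Δs = (7 − 4)/3 = 1.
f(4) = 6, f(5) = 3, f(6) = -2, f(7) = -9.
T_3 = (Δs/2)·[f(s_0) + 2f(s_1) + 2f(s_2) + f(s_3)].
Sum = -0.5.

-0.5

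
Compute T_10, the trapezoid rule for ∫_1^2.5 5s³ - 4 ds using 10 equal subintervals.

Δs = (2.5 − 1)/10 = 0.15.
f(1) = 1, f(1.15) = 3.604375, f(1.3) = 6.985, f(1.45) = 11.243125, f(1.6) = 16.48, f(1.75) = 22.796875, f(1.9) = 30.295, f(2.05) = 39.075625, f(2.2) = 49.24, f(2.35) = 60.889375, f(2.5) = 74.125.
T_10 = (Δs/2)·[f(s_0) + 2f(s_1) + ... + 2f(s_{9}) + f(s_10)].
Sum = 41.72578125.

41.72578125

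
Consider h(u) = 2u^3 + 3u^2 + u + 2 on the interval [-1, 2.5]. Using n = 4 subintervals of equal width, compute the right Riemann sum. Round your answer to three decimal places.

Δu = (2.5 − (-1))/4 = 0.875.
Right endpoints: -0.125, 0.75, 1.625, 2.5.
h(-0.125) = 1.91796875, h(0.75) = 5.28125, h(1.625) = 20.12890625, h(2.5) = 54.5.
Sum = Δu · [h(-0.125) + h(0.75) + h(1.625) + h(2.5)].
Sum ≈ 71.600.

71.600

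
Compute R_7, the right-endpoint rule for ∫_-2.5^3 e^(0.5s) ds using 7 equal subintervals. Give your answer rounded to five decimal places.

Δs = (3 − (-2.5))/7 = 11/14.
Right endpoints: -12/7, -13/14, -1/7, 9/14, 10/7, 31/14, 3.
f(-12/7) ≈ 0.42437, f(-13/14) ≈ 0.62858, f(-1/7) ≈ 0.93106, f(9/14) ≈ 1.37910, f(10/7) ≈ 2.04273, f(31/14) ≈ 3.02570, f(3) ≈ 4.48169.
Sum = Δs · [f(-12/7) + f(-13/14) + f(-1/7) + ...].
Sum ≈ 10.14611.

10.14611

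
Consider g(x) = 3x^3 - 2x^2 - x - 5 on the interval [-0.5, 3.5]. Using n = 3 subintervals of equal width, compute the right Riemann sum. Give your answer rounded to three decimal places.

138.796

Δx = (3.5 − (-0.5))/3 = 4/3.
Right endpoints: 5/6, 13/6, 3.5.
g(5/6) = -395/72, g(13/6) = 335/24, g(3.5) = 95.625.
Sum = Δx · [g(5/6) + g(13/6) + g(3.5)].
Sum ≈ 138.796.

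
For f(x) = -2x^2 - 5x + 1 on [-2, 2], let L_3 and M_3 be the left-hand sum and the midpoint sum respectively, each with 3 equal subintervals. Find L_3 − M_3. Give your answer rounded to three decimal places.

9.778

L_3 ≈ 4.29630.
M_3 ≈ -5.48148.
L_3 − M_3 ≈ 9.778.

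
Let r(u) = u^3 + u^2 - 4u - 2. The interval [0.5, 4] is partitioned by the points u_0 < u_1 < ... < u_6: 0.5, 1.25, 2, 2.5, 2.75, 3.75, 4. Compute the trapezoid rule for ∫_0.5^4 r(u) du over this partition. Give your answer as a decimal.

49.453125

Subinterval widths: 0.75, 0.75, 0.5, 0.25, 1, 0.25.
r(0.5) = -3.625, r(1.25) = -3.484375, r(2) = 2, r(2.5) = 9.875, r(2.75) = 15.359375, r(3.75) = 49.796875, r(4) = 62.
On each subinterval the trapezoid contributes (Δu_i/2)·[r(u_{i-1}) + r(u_i)].
Sum = 49.453125.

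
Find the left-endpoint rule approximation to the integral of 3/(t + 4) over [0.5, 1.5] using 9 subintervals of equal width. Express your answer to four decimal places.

Δt = (1.5 − 0.5)/9 = 1/9.
Left endpoints: 0.5, 11/18, 13/18, 5/6, 17/18, 19/18, 7/6, 23/18, 25/18.
f(0.5) = 2/3, f(11/18) = 54/83, f(13/18) = 54/85, f(5/6) = 18/29, f(17/18) = 54/89, f(19/18) = 54/91, f(7/6) = 18/31, f(23/18) = 54/95, f(25/18) = 54/97.
Sum = Δt · [f(0.5) + f(11/18) + f(13/18) + ...].
Sum ≈ 0.6088.

0.6088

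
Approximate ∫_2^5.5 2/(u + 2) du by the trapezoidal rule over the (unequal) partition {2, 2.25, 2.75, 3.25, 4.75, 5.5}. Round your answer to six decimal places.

1.263783

Subinterval widths: 0.25, 0.5, 0.5, 1.5, 0.75.
f(2) = 0.5, f(2.25) = 8/17, f(2.75) = 8/19, f(3.25) = 8/21, f(4.75) = 8/27, f(5.5) = 4/15.
On each subinterval the trapezoid contributes (Δu_i/2)·[f(u_{i-1}) + f(u_i)].
Sum ≈ 1.263783.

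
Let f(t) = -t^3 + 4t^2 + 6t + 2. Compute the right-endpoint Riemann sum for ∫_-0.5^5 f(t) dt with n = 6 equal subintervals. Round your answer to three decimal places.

Δt = (5 − (-0.5))/6 = 11/12.
Right endpoints: 5/12, 4/3, 2.25, 19/6, 49/12, 5.
f(5/12) = 8851/1728, f(4/3) = 398/27, f(2.25) = 24.359375, f(19/6) = 6341/216, f(49/12) = 43391/1728, f(5) = 7.
Sum = Δt · [f(5/12) + f(4/3) + f(2.25) + ...].
Sum ≈ 96.882.

96.882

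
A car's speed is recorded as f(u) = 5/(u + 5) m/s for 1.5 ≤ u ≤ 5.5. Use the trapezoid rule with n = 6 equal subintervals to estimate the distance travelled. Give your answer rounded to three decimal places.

2.401

Δu = (5.5 − 1.5)/6 = 2/3.
f(1.5) = 10/13, f(13/6) = 30/43, f(17/6) = 30/47, f(3.5) = 10/17, f(25/6) = 6/11, f(29/6) = 30/59, f(5.5) = 10/21.
T_6 = (Δu/2)·[f(u_0) + 2f(u_1) + ... + 2f(u_{5}) + f(u_6)].
Sum ≈ 2.401.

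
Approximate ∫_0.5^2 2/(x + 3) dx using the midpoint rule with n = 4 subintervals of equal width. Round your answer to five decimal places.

Δx = (2 − 0.5)/4 = 0.375.
Midpoints: 0.6875, 1.0625, 1.4375, 1.8125.
f(0.6875) = 32/59, f(1.0625) = 32/65, f(1.4375) = 32/71, f(1.8125) = 32/77.
Sum = Δx · [f(0.6875) + f(1.0625) + f(1.4375) + f(1.8125)].
Sum ≈ 0.71286.

0.71286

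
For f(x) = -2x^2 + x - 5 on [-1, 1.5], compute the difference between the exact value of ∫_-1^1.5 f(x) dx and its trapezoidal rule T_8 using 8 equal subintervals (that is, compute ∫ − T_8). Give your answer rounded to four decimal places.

0.0814

Exact integral: ∫_-1^1.5 f(x) dx ≈ -14.791667.
T_8 ≈ -14.873047.
Error ≈ -14.791667 − (-14.873047) ≈ 0.0814.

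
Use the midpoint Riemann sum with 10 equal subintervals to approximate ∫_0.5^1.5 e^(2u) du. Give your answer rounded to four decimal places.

Δu = (1.5 − 0.5)/10 = 0.1.
Midpoints: 0.55, 0.65, 0.75, 0.85, 0.95, 1.05, 1.15, 1.25, 1.35, 1.45.
f(0.55) ≈ 3.0042, f(0.65) ≈ 3.6693, f(0.75) ≈ 4.4817, f(0.85) ≈ 5.4739, f(0.95) ≈ 6.6859, f(1.05) ≈ 8.1662, f(1.15) ≈ 9.9742, f(1.25) ≈ 12.1825, f(1.35) ≈ 14.8797, f(1.45) ≈ 18.1741.
Sum = Δu · [f(0.55) + f(0.65) + f(0.75) + ...].
Sum ≈ 8.6692.

8.6692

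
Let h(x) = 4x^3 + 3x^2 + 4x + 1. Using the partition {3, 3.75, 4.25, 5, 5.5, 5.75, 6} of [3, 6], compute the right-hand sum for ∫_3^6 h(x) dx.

1698.25

Subinterval widths: 0.75, 0.5, 0.75, 0.5, 0.25, 0.25.
Right endpoints: 3.75, 4.25, 5, 5.5, 5.75, 6.
h(3.75) = 269.125, h(4.25) = 379.25, h(5) = 596, h(5.5) = 779.25, h(5.75) = 883.625, h(6) = 997.
Sum = Σ Δx_i · h(x_i).
Sum = 1698.25.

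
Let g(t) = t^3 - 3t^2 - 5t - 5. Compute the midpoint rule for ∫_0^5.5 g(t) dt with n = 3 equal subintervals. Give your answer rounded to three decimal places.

-48.822

Δt = (5.5 − 0)/3 = 11/6.
Midpoints: 11/12, 2.75, 55/12.
g(11/12) = -19585/1728, g(2.75) = -20.640625, g(55/12) = 9235/1728.
Sum = Δt · [g(11/12) + g(2.75) + g(55/12)].
Sum ≈ -48.822.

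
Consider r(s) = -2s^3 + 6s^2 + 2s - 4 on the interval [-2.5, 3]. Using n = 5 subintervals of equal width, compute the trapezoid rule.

50.0225

Δs = (3 − (-2.5))/5 = 1.1.
r(-2.5) = 59.75, r(-1.4) = 10.448, r(-0.3) = -4.006, r(0.8) = 0.416, r(1.9) = 7.742, r(3) = 2.
T_5 = (Δs/2)·[r(s_0) + 2r(s_1) + ... + 2r(s_{4}) + r(s_5)].
Sum = 50.0225.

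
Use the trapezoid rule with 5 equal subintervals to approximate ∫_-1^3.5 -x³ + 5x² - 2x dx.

25.36875

Δx = (3.5 − (-1))/5 = 0.9.
f(-1) = 8, f(-0.1) = 0.251, f(0.8) = 1.088, f(1.7) = 6.137, f(2.6) = 11.024, f(3.5) = 11.375.
T_5 = (Δx/2)·[f(x_0) + 2f(x_1) + ... + 2f(x_{4}) + f(x_5)].
Sum = 25.36875.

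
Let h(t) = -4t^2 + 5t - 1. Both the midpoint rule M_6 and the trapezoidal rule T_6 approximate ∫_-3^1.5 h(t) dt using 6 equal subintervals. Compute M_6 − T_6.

2.53125

M_6 = -61.03125.
T_6 = -63.5625.
M_6 − T_6 = 2.53125.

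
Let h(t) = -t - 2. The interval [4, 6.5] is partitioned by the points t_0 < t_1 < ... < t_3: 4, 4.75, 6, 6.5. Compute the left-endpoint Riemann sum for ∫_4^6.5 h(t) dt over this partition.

Subinterval widths: 0.75, 1.25, 0.5.
Left endpoints: 4, 4.75, 6.
h(4) = -6, h(4.75) = -6.75, h(6) = -8.
Sum = Σ Δt_i · h(t_i).
Sum = -16.9375.

-16.9375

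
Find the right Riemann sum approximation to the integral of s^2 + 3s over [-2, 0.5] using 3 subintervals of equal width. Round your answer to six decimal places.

Δs = (0.5 − (-2))/3 = 5/6.
Right endpoints: -7/6, -1/3, 0.5.
f(-7/6) = -77/36, f(-1/3) = -8/9, f(0.5) = 1.75.
Sum = Δs · [f(-7/6) + f(-1/3) + f(0.5)].
Sum ≈ -1.064815.

-1.064815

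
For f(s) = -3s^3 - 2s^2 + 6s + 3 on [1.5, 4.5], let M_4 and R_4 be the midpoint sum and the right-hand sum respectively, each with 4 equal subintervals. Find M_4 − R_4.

M_4 = -295.171875.
R_4 = -412.875.
M_4 − R_4 = 117.703125.

117.703125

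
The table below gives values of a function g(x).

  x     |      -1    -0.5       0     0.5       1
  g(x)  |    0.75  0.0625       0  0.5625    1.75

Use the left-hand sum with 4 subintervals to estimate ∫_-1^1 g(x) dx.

Δx = 0.5.
Sum = 0.5·[0.75 + 0.0625 + 0 + 0.5625] = 0.6875.

0.6875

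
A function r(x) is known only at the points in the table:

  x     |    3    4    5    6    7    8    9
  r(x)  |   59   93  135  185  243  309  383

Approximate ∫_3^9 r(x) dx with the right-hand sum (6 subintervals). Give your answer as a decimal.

Δx = 1.
Sum = 1·[93 + 135 + 185 + 243 + 309 + 383] = 1348.

1348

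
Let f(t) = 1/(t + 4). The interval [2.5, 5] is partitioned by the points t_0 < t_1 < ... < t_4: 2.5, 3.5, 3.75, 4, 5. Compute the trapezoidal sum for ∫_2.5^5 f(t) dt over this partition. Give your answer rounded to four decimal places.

Subinterval widths: 1, 0.25, 0.25, 1.
f(2.5) = 2/13, f(3.5) = 2/15, f(3.75) = 4/31, f(4) = 0.125, f(5) = 1/9.
On each subinterval the trapezoid contributes (Δt_i/2)·[f(t_{i-1}) + f(t_i)].
Sum ≈ 0.3262.

0.3262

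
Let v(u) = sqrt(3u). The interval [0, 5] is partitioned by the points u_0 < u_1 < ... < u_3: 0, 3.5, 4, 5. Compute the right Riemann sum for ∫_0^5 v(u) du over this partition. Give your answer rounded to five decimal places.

Subinterval widths: 3.5, 0.5, 1.
Right endpoints: 3.5, 4, 5.
v(3.5) ≈ 3.24037, v(4) ≈ 3.46410, v(5) ≈ 3.87298.
Sum = Σ Δu_i · v(u_i).
Sum ≈ 16.94633.

16.94633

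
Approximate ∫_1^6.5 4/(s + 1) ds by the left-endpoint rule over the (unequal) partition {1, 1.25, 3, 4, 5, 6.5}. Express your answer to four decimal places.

6.4111

Subinterval widths: 0.25, 1.75, 1, 1, 1.5.
Left endpoints: 1, 1.25, 3, 4, 5.
f(1) = 2, f(1.25) = 16/9, f(3) = 1, f(4) = 0.8, f(5) = 2/3.
Sum = Σ Δs_i · f(s_i).
Sum ≈ 6.4111.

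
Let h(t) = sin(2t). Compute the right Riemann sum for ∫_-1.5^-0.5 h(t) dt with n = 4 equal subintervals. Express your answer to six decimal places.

Δt = (-0.5 − (-1.5))/4 = 0.25.
Right endpoints: -1.25, -1, -0.75, -0.5.
h(-1.25) ≈ -0.598472, h(-1) ≈ -0.909297, h(-0.75) ≈ -0.997495, h(-0.5) ≈ -0.841471.
Sum = Δt · [h(-1.25) + h(-1) + h(-0.75) + h(-0.5)].
Sum ≈ -0.836684.

-0.836684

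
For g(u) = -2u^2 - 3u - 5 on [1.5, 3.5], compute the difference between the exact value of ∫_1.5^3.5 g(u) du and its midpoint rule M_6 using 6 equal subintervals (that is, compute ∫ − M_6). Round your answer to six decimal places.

-0.037037

Exact integral: ∫_1.5^3.5 g(u) du ≈ -51.33333333.
M_6 ≈ -51.29629630.
Error ≈ -51.33333333 − (-51.29629630) ≈ -0.037037.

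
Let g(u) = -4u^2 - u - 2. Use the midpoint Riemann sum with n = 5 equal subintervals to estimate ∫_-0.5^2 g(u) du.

Δu = (2 − (-0.5))/5 = 0.5.
Midpoints: -0.25, 0.25, 0.75, 1.25, 1.75.
g(-0.25) = -2, g(0.25) = -2.5, g(0.75) = -5, g(1.25) = -9.5, g(1.75) = -16.
Sum = Δu · [g(-0.25) + g(0.25) + g(0.75) + g(1.25) + g(1.75)].
Sum = -17.5.

-17.5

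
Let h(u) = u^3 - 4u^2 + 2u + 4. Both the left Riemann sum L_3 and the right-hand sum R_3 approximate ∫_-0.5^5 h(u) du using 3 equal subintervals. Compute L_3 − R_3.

L_3 ≈ 10.59259.
R_3 ≈ 78.65509.
L_3 − R_3 = -68.0625.

-68.0625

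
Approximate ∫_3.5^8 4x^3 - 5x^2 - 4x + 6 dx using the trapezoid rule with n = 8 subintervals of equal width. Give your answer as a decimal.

Δx = (8 − 3.5)/8 = 0.5625.
f(3.5) = 102.25, f(4.0625) = 179629/1024, f(4.625) = 276.2734375, f(5.1875) = 418903/1024, f(5.75) = 578.125, f(6.3125) = 806569/1024, f(6.875) = 1041.9765625, f(7.4375) = 1377619/1024, f(8) = 1702.
T_8 = (Δx/2)·[f(x_0) + 2f(x_1) + ... + 2f(x_{7}) + f(x_8)].
Sum = 3102.75.

3102.75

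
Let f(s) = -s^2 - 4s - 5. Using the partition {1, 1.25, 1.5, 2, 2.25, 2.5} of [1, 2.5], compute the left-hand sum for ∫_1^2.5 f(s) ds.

-21.03125

Subinterval widths: 0.25, 0.25, 0.5, 0.25, 0.25.
Left endpoints: 1, 1.25, 1.5, 2, 2.25.
f(1) = -10, f(1.25) = -11.5625, f(1.5) = -13.25, f(2) = -17, f(2.25) = -19.0625.
Sum = Σ Δs_i · f(s_i).
Sum = -21.03125.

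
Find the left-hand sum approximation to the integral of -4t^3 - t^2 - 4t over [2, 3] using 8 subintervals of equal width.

-76.1015625

Δt = (3 − 2)/8 = 0.125.
Left endpoints: 2, 2.125, 2.25, 2.375, 2.5, 2.625, 2.75, 2.875.
f(2) = -44, f(2.125) = -51.3984375, f(2.25) = -59.625, f(2.375) = -68.7265625, f(2.5) = -78.75, f(2.625) = -89.7421875, f(2.75) = -101.75, f(2.875) = -114.8203125.
Sum = Δt · [f(2) + f(2.125) + f(2.25) + ...].
Sum = -76.1015625.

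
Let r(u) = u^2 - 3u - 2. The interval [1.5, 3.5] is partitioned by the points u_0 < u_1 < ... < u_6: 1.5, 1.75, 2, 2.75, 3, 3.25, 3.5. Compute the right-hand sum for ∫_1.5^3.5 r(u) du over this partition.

Subinterval widths: 0.25, 0.25, 0.75, 0.25, 0.25, 0.25.
Right endpoints: 1.75, 2, 2.75, 3, 3.25, 3.5.
r(1.75) = -4.1875, r(2) = -4, r(2.75) = -2.6875, r(3) = -2, r(3.25) = -1.1875, r(3.5) = -0.25.
Sum = Σ Δu_i · r(u_i).
Sum = -4.921875.

-4.921875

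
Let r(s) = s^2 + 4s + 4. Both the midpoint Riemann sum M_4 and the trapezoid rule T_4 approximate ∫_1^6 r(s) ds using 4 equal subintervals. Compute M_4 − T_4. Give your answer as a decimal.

-1.953125

M_4 = 161.015625.
T_4 = 162.96875.
M_4 − T_4 = -1.953125.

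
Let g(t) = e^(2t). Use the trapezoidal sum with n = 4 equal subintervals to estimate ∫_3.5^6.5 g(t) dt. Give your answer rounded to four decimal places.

260559.0137

Δt = (6.5 − 3.5)/4 = 0.75.
g(3.5) ≈ 1096.6332, g(4.25) ≈ 4914.7688, g(5) ≈ 22026.4658, g(5.75) ≈ 98715.7710, g(6.5) ≈ 442413.3920.
T_4 = (Δt/2)·[g(t_0) + 2g(t_1) + 2g(t_2) + 2g(t_3) + g(t_4)].
Sum ≈ 260559.0137.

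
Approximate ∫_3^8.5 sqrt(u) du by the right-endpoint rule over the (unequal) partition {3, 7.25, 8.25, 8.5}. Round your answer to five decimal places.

Subinterval widths: 4.25, 1, 0.25.
Right endpoints: 7.25, 8.25, 8.5.
f(7.25) ≈ 2.69258, f(8.25) ≈ 2.87228, f(8.5) ≈ 2.91548.
Sum = Σ Δu_i · f(u_i).
Sum ≈ 15.04463.

15.04463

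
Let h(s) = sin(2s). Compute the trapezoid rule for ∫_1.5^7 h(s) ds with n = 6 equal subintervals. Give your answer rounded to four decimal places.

Δs = (7 − 1.5)/6 = 11/12.
h(1.5) ≈ 0.1411, h(29/12) ≈ -0.9927, h(10/3) ≈ 0.3742, h(4.25) ≈ 0.7985, h(31/6) ≈ -0.7886, h(73/12) ≈ -0.3891, h(7) ≈ 0.9906.
T_6 = (Δs/2)·[h(s_0) + 2h(s_1) + ... + 2h(s_{5}) + h(s_6)].
Sum ≈ -0.3960.

-0.3960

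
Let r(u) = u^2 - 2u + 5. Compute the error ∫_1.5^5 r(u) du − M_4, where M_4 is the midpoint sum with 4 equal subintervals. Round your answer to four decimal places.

Exact integral: ∫_1.5^5 r(u) du ≈ 35.291667.
M_4 ≈ 35.068359.
Error ≈ 35.291667 − 35.068359 ≈ 0.2233.

0.2233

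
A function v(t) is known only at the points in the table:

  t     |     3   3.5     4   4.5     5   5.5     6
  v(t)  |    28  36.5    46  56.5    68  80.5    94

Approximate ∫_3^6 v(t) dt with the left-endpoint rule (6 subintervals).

Δt = 0.5.
Sum = 0.5·[28 + 36.5 + 46 + 56.5 + 68 + 80.5] = 157.75.

157.75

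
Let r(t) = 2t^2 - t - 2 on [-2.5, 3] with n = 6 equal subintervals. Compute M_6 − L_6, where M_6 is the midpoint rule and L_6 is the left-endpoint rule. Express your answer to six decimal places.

-2.310764

M_6 ≈ 15.27141204.
L_6 ≈ 17.58217593.
M_6 − L_6 ≈ -2.310764.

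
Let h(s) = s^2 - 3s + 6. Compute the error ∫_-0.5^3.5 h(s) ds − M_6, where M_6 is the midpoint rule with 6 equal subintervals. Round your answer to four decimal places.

Exact integral: ∫_-0.5^3.5 h(s) ds ≈ 20.333333.
M_6 ≈ 20.185185.
Error ≈ 20.333333 − 20.185185 ≈ 0.1481.

0.1481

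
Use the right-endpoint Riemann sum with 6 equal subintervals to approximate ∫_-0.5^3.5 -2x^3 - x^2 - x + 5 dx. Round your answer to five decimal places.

Δx = (3.5 − (-0.5))/6 = 2/3.
Right endpoints: 1/6, 5/6, 1.5, 13/6, 17/6, 3.5.
f(1/6) = 259/54, f(5/6) = 125/54, f(1.5) = -5.5, f(13/6) = -1199/54, f(17/6) = -2773/54, f(3.5) = -96.5.
Sum = Δx · [f(1/6) + f(5/6) + f(1.5) + ...].
Sum ≈ -112.29630.

-112.29630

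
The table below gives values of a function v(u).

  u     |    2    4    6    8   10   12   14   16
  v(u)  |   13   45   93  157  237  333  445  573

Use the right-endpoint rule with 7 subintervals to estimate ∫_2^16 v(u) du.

Δu = 2.
Sum = 2·[45 + 93 + 157 + 237 + 333 + 445 + 573] = 3766.

3766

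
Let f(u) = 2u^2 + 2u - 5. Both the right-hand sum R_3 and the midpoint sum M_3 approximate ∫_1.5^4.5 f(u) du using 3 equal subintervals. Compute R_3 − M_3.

R_3 = 83.5.
M_3 = 61.
R_3 − M_3 = 22.5.

22.5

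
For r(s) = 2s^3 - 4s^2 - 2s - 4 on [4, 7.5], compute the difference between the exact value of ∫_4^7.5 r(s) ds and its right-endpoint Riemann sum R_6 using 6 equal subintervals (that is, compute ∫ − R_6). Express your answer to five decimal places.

-165.81453

Exact integral: ∫_4^7.5 r(s) ds ≈ 922.6145833.
R_6 ≈ 1088.4291088.
Error ≈ 922.6145833 − 1088.4291088 ≈ -165.81453.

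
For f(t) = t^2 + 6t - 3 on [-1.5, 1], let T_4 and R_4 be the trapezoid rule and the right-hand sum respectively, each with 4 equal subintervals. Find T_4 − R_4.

T_4 = -9.62890625.
R_4 = -5.33203125.
T_4 − R_4 = -4.296875.

-4.296875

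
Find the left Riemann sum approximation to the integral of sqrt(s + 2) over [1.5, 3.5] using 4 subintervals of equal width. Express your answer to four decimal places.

4.1141

Δs = (3.5 − 1.5)/4 = 0.5.
Left endpoints: 1.5, 2, 2.5, 3.
f(1.5) ≈ 1.8708, f(2) ≈ 2.0000, f(2.5) ≈ 2.1213, f(3) ≈ 2.2361.
Sum = Δs · [f(1.5) + f(2) + f(2.5) + f(3)].
Sum ≈ 4.1141.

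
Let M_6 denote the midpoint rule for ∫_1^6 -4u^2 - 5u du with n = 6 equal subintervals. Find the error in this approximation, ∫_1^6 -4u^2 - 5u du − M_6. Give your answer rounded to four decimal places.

-1.1574

Exact integral: ∫_1^6 f(u) du ≈ -374.166667.
M_6 ≈ -373.009259.
Error ≈ -374.166667 − (-373.009259) ≈ -1.1574.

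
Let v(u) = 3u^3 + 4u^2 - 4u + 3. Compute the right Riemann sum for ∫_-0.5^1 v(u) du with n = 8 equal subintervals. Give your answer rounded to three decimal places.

5.293

Δu = (1 − (-0.5))/8 = 0.1875.
Right endpoints: -0.3125, -0.125, 0.0625, 0.25, 0.4375, 0.625, 0.8125, 1.
v(-0.3125) = 18633/4096, v(-0.125) = 1821/512, v(0.0625) = 11331/4096, v(0.25) = 2.296875, v(0.4375) = 9285/4096, v(0.625) = 1431/512, v(0.8125) = 16383/4096, v(1) = 6.
Sum = Δu · [v(-0.3125) + v(-0.125) + v(0.0625) + ...].
Sum ≈ 5.293.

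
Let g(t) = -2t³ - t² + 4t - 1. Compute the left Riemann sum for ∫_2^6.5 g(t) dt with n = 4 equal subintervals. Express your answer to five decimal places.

Δt = (6.5 − 2)/4 = 1.125.
Left endpoints: 2, 3.125, 4.25, 5.375.
g(2) = -13, g(3.125) = -59.30078125, g(4.25) = -155.59375, g(5.375) = -318.96484375.
Sum = Δt · [g(2) + g(3.125) + g(4.25) + g(5.375)].
Sum ≈ -615.21680.

-615.21680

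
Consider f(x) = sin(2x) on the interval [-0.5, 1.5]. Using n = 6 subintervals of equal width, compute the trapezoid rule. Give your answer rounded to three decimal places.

0.737

Δx = (1.5 − (-0.5))/6 = 1/3.
f(-0.5) ≈ -0.841, f(-1/6) ≈ -0.327, f(1/6) ≈ 0.327, f(0.5) ≈ 0.841, f(5/6) ≈ 0.995, f(7/6) ≈ 0.723, f(1.5) ≈ 0.141.
T_6 = (Δx/2)·[f(x_0) + 2f(x_1) + ... + 2f(x_{5}) + f(x_6)].
Sum ≈ 0.737.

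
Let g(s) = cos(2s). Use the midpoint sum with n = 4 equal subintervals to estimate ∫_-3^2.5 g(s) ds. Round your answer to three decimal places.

Δs = (2.5 − (-3))/4 = 1.375.
Midpoints: -2.3125, -0.9375, 0.4375, 1.8125.
g(-2.3125) ≈ -0.087, g(-0.9375) ≈ -0.300, g(0.4375) ≈ 0.641, g(1.8125) ≈ -0.885.
Sum = Δs · [g(-2.3125) + g(-0.9375) + g(0.4375) + g(1.8125)].
Sum ≈ -0.868.

-0.868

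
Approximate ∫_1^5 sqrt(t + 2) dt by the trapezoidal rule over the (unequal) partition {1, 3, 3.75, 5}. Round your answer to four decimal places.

Subinterval widths: 2, 0.75, 1.25.
f(1) ≈ 1.7321, f(3) ≈ 2.2361, f(3.75) ≈ 2.3979, f(5) ≈ 2.6458.
On each subinterval the trapezoid contributes (Δt_i/2)·[f(t_{i-1}) + f(t_i)].
Sum ≈ 8.8582.

8.8582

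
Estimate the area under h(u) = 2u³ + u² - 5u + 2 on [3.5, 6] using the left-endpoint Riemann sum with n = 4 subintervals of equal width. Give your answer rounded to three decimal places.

Δu = (6 − 3.5)/4 = 0.625.
Left endpoints: 3.5, 4.125, 4.75, 5.375.
h(3.5) = 82.5, h(4.125) = 138.76953125, h(4.75) = 215.15625, h(5.375) = 314.58984375.
Sum = Δu · [h(3.5) + h(4.125) + h(4.75) + h(5.375)].
Sum ≈ 469.385.

469.385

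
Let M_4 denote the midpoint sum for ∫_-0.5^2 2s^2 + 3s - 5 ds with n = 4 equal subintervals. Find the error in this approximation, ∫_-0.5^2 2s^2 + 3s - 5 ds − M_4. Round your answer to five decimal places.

Exact integral: ∫_-0.5^2 f(s) ds ≈ -1.4583333.
M_4 = -1.62109375.
Error ≈ -1.4583333 − (-1.62109375) ≈ 0.16276.

0.16276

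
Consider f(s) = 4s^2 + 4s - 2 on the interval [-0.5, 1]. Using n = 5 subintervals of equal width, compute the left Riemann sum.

-1.26

Δs = (1 − (-0.5))/5 = 0.3.
Left endpoints: -0.5, -0.2, 0.1, 0.4, 0.7.
f(-0.5) = -3, f(-0.2) = -2.64, f(0.1) = -1.56, f(0.4) = 0.24, f(0.7) = 2.76.
Sum = Δs · [f(-0.5) + f(-0.2) + f(0.1) + f(0.4) + f(0.7)].
Sum = -1.26.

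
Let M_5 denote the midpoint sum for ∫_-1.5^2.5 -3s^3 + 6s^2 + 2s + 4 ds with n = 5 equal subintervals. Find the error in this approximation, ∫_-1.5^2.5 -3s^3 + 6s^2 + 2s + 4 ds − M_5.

0.32

Exact integral: ∫_-1.5^2.5 f(s) ds = 32.5.
M_5 = 32.18.
Error = 32.5 − 32.18 = 0.32.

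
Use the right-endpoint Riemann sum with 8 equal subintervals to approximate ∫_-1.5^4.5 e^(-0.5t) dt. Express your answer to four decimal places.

3.3159

Δt = (4.5 − (-1.5))/8 = 0.75.
Right endpoints: -0.75, 0, 0.75, 1.5, 2.25, 3, 3.75, 4.5.
f(-0.75) ≈ 1.4550, f(0) ≈ 1.0000, f(0.75) ≈ 0.6873, f(1.5) ≈ 0.4724, f(2.25) ≈ 0.3247, f(3) ≈ 0.2231, f(3.75) ≈ 0.1534, f(4.5) ≈ 0.1054.
Sum = Δt · [f(-0.75) + f(0) + f(0.75) + ...].
Sum ≈ 3.3159.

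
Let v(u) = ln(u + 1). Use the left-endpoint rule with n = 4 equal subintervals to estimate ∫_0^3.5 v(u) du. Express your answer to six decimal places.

Δu = (3.5 − 0)/4 = 0.875.
Left endpoints: 0, 0.875, 1.75, 2.625.
v(0) ≈ 0.000000, v(0.875) ≈ 0.628609, v(1.75) ≈ 1.011601, v(2.625) ≈ 1.287854.
Sum = Δu · [v(0) + v(0.875) + v(1.75) + v(2.625)].
Sum ≈ 2.562056.

2.562056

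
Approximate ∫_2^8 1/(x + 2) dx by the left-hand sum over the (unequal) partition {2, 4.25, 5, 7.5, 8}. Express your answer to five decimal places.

Subinterval widths: 2.25, 0.75, 2.5, 0.5.
Left endpoints: 2, 4.25, 5, 7.5.
f(2) = 0.25, f(4.25) = 0.16, f(5) = 1/7, f(7.5) = 2/19.
Sum = Σ Δx_i · f(x_i).
Sum ≈ 1.09227.

1.09227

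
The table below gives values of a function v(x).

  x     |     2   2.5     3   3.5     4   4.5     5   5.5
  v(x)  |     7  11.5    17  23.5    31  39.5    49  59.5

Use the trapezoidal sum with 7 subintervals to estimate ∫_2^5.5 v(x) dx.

Δx = 0.5.
T_7 = (0.5/2)·[7 + 2·11.5 + 2·17 + 2·23.5 + 2·31 + 2·39.5 + 2·49 + 59.5] = 102.375.

102.375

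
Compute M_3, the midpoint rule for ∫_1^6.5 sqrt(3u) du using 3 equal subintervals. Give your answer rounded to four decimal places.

18.0486

Δu = (6.5 − 1)/3 = 11/6.
Midpoints: 23/12, 3.75, 67/12.
f(23/12) ≈ 2.3979, f(3.75) ≈ 3.3541, f(67/12) ≈ 4.0927.
Sum = Δu · [f(23/12) + f(3.75) + f(67/12)].
Sum ≈ 18.0486.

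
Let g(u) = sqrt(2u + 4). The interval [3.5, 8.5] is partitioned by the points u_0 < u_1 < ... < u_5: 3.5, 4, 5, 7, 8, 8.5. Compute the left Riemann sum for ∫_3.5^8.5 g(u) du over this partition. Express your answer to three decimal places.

19.084

Subinterval widths: 0.5, 1, 2, 1, 0.5.
Left endpoints: 3.5, 4, 5, 7, 8.
g(3.5) ≈ 3.317, g(4) ≈ 3.464, g(5) ≈ 3.742, g(7) ≈ 4.243, g(8) ≈ 4.472.
Sum = Σ Δu_i · g(u_i).
Sum ≈ 19.084.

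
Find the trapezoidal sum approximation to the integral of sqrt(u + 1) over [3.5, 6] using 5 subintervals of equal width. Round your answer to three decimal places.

5.982

Δu = (6 − 3.5)/5 = 0.5.
f(3.5) ≈ 2.121, f(4) ≈ 2.236, f(4.5) ≈ 2.345, f(5) ≈ 2.449, f(5.5) ≈ 2.550, f(6) ≈ 2.646.
T_5 = (Δu/2)·[f(u_0) + 2f(u_1) + ... + 2f(u_{4}) + f(u_5)].
Sum ≈ 5.982.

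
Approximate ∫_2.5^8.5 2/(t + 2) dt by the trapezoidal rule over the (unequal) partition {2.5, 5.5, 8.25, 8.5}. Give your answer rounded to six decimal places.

Subinterval widths: 3, 2.75, 0.25.
f(2.5) = 4/9, f(5.5) = 4/15, f(8.25) = 8/41, f(8.5) = 4/21.
On each subinterval the trapezoid contributes (Δt_i/2)·[f(t_{i-1}) + f(t_i)].
Sum ≈ 1.749826.

1.749826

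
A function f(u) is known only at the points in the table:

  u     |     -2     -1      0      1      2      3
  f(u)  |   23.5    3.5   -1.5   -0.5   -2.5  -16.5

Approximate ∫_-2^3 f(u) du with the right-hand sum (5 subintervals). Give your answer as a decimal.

-17.5

Δu = 1.
Sum = 1·[3.5 + (-1.5) + (-0.5) + (-2.5) + (-16.5)] = -17.5.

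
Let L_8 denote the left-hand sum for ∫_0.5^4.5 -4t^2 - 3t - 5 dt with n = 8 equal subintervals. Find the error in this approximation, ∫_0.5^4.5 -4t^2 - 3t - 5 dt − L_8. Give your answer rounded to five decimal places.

Exact integral: ∫_0.5^4.5 f(t) dt ≈ -171.3333333.
L_8 = -149.
Error ≈ -171.3333333 − (-149) ≈ -22.33333.

-22.33333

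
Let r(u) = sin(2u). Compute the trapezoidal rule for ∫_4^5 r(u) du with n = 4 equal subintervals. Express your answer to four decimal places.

0.3395

Δu = (5 − 4)/4 = 0.25.
r(4) ≈ 0.9894, r(4.25) ≈ 0.7985, r(4.5) ≈ 0.4121, r(4.75) ≈ -0.0752, r(5) ≈ -0.5440.
T_4 = (Δu/2)·[r(u_0) + 2r(u_1) + 2r(u_2) + 2r(u_3) + r(u_4)].
Sum ≈ 0.3395.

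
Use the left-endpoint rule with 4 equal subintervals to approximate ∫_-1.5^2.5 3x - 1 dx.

-4

Δx = (2.5 − (-1.5))/4 = 1.
Left endpoints: -1.5, -0.5, 0.5, 1.5.
f(-1.5) = -5.5, f(-0.5) = -2.5, f(0.5) = 0.5, f(1.5) = 3.5.
Sum = Δx · [f(-1.5) + f(-0.5) + f(0.5) + f(1.5)].
Sum = -4.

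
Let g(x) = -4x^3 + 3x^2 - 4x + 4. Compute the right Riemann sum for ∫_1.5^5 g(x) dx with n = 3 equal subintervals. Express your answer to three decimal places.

-810.542

Δx = (5 − 1.5)/3 = 7/6.
Right endpoints: 8/3, 23/6, 5.
g(8/3) = -1652/27, g(23/6) = -20797/108, g(5) = -441.
Sum = Δx · [g(8/3) + g(23/6) + g(5)].
Sum ≈ -810.542.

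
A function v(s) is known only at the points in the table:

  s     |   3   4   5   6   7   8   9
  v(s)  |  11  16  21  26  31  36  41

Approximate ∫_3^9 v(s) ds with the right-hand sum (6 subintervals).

Δs = 1.
Sum = 1·[16 + 21 + 26 + 31 + 36 + 41] = 171.

171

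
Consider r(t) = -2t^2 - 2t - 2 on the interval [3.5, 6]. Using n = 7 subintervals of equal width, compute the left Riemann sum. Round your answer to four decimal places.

-134.8980

Δt = (6 − 3.5)/7 = 5/14.
Left endpoints: 3.5, 27/7, 59/14, 32/7, 69/14, 37/7, 79/14.
r(3.5) = -33.5, r(27/7) = -1934/49, r(59/14) = -4503/98, r(32/7) = -2594/49, r(69/14) = -5923/98, r(37/7) = -3354/49, r(79/14) = -7543/98.
Sum = Δt · [r(3.5) + r(27/7) + r(59/14) + ...].
Sum ≈ -134.8980.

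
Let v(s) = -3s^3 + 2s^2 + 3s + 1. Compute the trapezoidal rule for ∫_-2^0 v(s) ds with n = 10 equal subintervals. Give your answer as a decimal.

Δs = (0 − (-2))/10 = 0.2.
v(-2) = 27, v(-1.8) = 19.576, v(-1.6) = 13.608, v(-1.4) = 8.952, v(-1.2) = 5.464, v(-1) = 3, v(-0.8) = 1.416, v(-0.6) = 0.568, v(-0.4) = 0.312, v(-0.2) = 0.504, v(0) = 1.
T_10 = (Δs/2)·[v(s_0) + 2v(s_1) + ... + 2v(s_{9}) + v(s_10)].
Sum = 13.48.

13.48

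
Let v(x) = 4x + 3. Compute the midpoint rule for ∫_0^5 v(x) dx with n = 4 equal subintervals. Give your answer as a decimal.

65

Δx = (5 − 0)/4 = 1.25.
Midpoints: 0.625, 1.875, 3.125, 4.375.
v(0.625) = 5.5, v(1.875) = 10.5, v(3.125) = 15.5, v(4.375) = 20.5.
Sum = Δx · [v(0.625) + v(1.875) + v(3.125) + v(4.375)].
Sum = 65.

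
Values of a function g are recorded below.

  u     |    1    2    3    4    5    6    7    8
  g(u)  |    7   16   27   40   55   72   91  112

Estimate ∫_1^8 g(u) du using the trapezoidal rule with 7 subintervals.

Δu = 1.
T_7 = (1/2)·[7 + 2·16 + 2·27 + 2·40 + 2·55 + 2·72 + 2·91 + 112] = 360.5.

360.5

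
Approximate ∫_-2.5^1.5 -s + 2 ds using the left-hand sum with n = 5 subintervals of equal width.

Δs = (1.5 − (-2.5))/5 = 0.8.
Left endpoints: -2.5, -1.7, -0.9, -0.1, 0.7.
f(-2.5) = 4.5, f(-1.7) = 3.7, f(-0.9) = 2.9, f(-0.1) = 2.1, f(0.7) = 1.3.
Sum = Δs · [f(-2.5) + f(-1.7) + f(-0.9) + f(-0.1) + f(0.7)].
Sum = 11.6.

11.6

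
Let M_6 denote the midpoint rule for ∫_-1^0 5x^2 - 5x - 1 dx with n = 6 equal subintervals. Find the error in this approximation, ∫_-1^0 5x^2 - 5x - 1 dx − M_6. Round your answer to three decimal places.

0.012

Exact integral: ∫_-1^0 f(x) dx ≈ 3.16667.
M_6 ≈ 3.15509.
Error ≈ 3.16667 − 3.15509 ≈ 0.012.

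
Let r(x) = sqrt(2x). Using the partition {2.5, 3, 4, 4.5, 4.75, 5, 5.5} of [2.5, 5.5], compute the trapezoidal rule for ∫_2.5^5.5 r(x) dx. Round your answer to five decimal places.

8.42802

Subinterval widths: 0.5, 1, 0.5, 0.25, 0.25, 0.5.
r(2.5) ≈ 2.23607, r(3) ≈ 2.44949, r(4) ≈ 2.82843, r(4.5) ≈ 3.00000, r(4.75) ≈ 3.08221, r(5) ≈ 3.16228, r(5.5) ≈ 3.31662.
On each subinterval the trapezoid contributes (Δx_i/2)·[r(x_{i-1}) + r(x_i)].
Sum ≈ 8.42802.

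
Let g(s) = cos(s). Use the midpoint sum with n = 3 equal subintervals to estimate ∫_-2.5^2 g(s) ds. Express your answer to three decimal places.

Δs = (2 − (-2.5))/3 = 1.5.
Midpoints: -1.75, -0.25, 1.25.
g(-1.75) ≈ -0.178, g(-0.25) ≈ 0.969, g(1.25) ≈ 0.315.
Sum = Δs · [g(-1.75) + g(-0.25) + g(1.25)].
Sum ≈ 1.659.

1.659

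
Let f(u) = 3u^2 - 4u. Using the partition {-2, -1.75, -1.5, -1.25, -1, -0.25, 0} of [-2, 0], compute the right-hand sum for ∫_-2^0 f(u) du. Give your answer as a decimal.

Subinterval widths: 0.25, 0.25, 0.25, 0.25, 0.75, 0.25.
Right endpoints: -1.75, -1.5, -1.25, -1, -0.25, 0.
f(-1.75) = 16.1875, f(-1.5) = 12.75, f(-1.25) = 9.6875, f(-1) = 7, f(-0.25) = 1.1875, f(0) = 0.
Sum = Σ Δu_i · f(u_i).
Sum = 12.296875.

12.296875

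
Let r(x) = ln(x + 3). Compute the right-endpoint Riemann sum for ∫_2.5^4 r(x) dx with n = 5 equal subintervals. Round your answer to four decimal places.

2.7811

Δx = (4 − 2.5)/5 = 0.3.
Right endpoints: 2.8, 3.1, 3.4, 3.7, 4.
r(2.8) ≈ 1.7579, r(3.1) ≈ 1.8083, r(3.4) ≈ 1.8563, r(3.7) ≈ 1.9021, r(4) ≈ 1.9459.
Sum = Δx · [r(2.8) + r(3.1) + r(3.4) + r(3.7) + r(4)].
Sum ≈ 2.7811.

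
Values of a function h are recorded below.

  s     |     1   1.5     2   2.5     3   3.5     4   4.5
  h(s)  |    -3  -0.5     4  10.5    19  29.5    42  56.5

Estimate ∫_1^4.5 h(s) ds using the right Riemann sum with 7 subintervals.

Δs = 0.5.
Sum = 0.5·[(-0.5) + 4 + 10.5 + 19 + 29.5 + 42 + 56.5] = 80.5.

80.5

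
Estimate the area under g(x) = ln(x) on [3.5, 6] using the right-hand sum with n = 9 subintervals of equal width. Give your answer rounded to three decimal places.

3.940

Δx = (6 − 3.5)/9 = 5/18.
Right endpoints: 34/9, 73/18, 13/3, 83/18, 44/9, 31/6, 49/9, 103/18, 6.
g(34/9) ≈ 1.329, g(73/18) ≈ 1.400, g(13/3) ≈ 1.466, g(83/18) ≈ 1.528, g(44/9) ≈ 1.587, g(31/6) ≈ 1.642, g(49/9) ≈ 1.695, g(103/18) ≈ 1.744, g(6) ≈ 1.792.
Sum = Δx · [g(34/9) + g(73/18) + g(13/3) + ...].
Sum ≈ 3.940.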